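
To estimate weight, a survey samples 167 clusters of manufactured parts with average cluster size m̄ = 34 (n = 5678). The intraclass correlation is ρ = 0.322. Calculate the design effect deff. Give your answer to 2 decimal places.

deff = 1 + (34 − 1)·0.322 = 1 + 10.626 = 11.626.

11.63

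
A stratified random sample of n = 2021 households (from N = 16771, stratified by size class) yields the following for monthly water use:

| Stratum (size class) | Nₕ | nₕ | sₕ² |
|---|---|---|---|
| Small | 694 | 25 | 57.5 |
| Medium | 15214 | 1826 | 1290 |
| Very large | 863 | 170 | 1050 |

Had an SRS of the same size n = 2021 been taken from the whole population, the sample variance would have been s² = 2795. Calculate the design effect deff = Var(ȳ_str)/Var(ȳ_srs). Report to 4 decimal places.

Var(ȳ_str) = Σ Wₕ²(1−fₕ)sₕ²/nₕ with Wₕ = Nₕ/16771:
  Small: (694/16771)²·(1−25/694)·57.5/25 = 0.0037966058
  Medium: (15214/16771)²·(1−1826/15214)·1290/1826 = 0.51159953
  Very large: (863/16771)²·(1−170/863)·1050/170 = 0.013133077
  → Var(ȳ_str) = 0.52852921.
Var(ȳ_srs) = (1 − 2021/16771)·2795/2021 = 1.216322.
deff = 0.52852921 / 1.216322 = 0.4345.

0.4345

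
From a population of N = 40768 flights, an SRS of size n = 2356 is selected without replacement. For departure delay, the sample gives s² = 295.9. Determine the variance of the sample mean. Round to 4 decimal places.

0.1183

Under SRS without replacement, Var(ȳ) = (1 − f)·s²/n with f = n/N = 2356/40768 = 0.05779042.
Var(ȳ) = (1 − 0.05779042)·295.9/2356 = 0.94220958·0.12559423 = 0.11833608.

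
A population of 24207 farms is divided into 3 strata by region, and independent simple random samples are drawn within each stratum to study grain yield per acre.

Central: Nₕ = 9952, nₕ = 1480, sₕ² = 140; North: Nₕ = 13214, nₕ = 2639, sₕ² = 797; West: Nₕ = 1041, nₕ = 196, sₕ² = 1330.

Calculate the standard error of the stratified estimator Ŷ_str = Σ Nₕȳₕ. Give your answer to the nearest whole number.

7493

Var(Ŷ_str) = Σₕ Nₕ²(1 − fₕ)sₕ²/nₕ.
Central: 9952²·(1 − 1480/9952)·140/1480 = 7.9755866 × 10^6.
North: 13214²·(1 − 2639/13214)·797/2639 = 4.2202056 × 10^7.
West: 1041²·(1 − 196/1041)·1330/196 = 5.9690196 × 10^6.
Sum = 5.6146662 × 10^7.
SE = √(5.6146662 × 10^7) = 7493.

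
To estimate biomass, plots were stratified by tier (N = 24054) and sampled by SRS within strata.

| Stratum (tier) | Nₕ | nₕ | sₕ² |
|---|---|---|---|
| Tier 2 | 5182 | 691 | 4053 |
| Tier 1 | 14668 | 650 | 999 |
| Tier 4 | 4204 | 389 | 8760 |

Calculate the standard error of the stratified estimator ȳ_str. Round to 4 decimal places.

1.1859

Var(ȳ_str) = Σₕ Wₕ²(1 − fₕ)sₕ²/nₕ with Wₕ = Nₕ/N, N = 24054.
Tier 2: Wₕ = 0.21543194; term = 0.21543194²·(1 − 0.13334620)·4053/691 = 0.23591981.
Tier 1: Wₕ = 0.60979463; term = 0.60979463²·(1 − 0.04431415)·999/650 = 0.54617834.
Tier 4: Wₕ = 0.17477343; term = 0.17477343²·(1 − 0.09253092)·8760/389 = 0.62421923.
Sum = 1.4063174.
SE = √(1.4063174) = 1.1859.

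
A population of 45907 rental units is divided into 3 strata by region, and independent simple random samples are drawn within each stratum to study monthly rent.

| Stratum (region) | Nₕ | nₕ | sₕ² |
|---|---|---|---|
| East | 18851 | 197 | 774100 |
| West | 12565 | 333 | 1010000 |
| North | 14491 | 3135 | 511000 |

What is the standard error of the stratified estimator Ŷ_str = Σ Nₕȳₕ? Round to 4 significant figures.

1.369 × 10^6

Var(Ŷ_str) = Σₕ Nₕ²(1 − fₕ)sₕ²/nₕ.
East: 18851²·(1 − 197/18851)·774100/197 = 1.3817746 × 10^12.
West: 12565²·(1 − 333/12565)·1010000/333 = 4.6616225 × 10^11.
North: 14491²·(1 − 3135/14491)·511000/3135 = 2.6822984 × 10^10.
Sum = 1.8747598 × 10^12.
SE = √(1.8747598 × 10^12) = 1.369 × 10^6.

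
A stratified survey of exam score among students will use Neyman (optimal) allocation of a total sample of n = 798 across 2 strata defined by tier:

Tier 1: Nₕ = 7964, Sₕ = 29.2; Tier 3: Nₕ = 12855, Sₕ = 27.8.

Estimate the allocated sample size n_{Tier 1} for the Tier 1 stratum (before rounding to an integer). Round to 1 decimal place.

Neyman allocation: nₕ = n·NₕSₕ / Σⱼ NⱼSⱼ.
Σ NⱼSⱼ = 7964·29.2 + 12855·27.8 = 589917.8.
n_{Tier 1} = 798·7964·29.2 / 589917.8 = 314.6.

314.6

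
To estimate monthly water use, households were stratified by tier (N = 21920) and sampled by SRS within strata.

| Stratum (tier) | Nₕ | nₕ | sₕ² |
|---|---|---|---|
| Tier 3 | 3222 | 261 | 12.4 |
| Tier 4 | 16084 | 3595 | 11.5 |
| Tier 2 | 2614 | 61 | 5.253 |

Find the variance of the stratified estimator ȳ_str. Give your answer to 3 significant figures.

Var(ȳ_str) = Σₕ Wₕ²(1 − fₕ)sₕ²/nₕ with Wₕ = Nₕ/N, N = 21920.
Tier 3: Wₕ = 0.14698905; term = 0.14698905²·(1 − 0.08100559)·12.4/261 = 9.4333082 × 10^-4.
Tier 4: Wₕ = 0.73375912; term = 0.73375912²·(1 − 0.22351405)·11.5/3595 = 0.001337333.
Tier 2: Wₕ = 0.11925182; term = 0.11925182²·(1 − 0.02333588)·5.253/61 = 0.0011960597.
Sum = 0.0034767235.

0.00348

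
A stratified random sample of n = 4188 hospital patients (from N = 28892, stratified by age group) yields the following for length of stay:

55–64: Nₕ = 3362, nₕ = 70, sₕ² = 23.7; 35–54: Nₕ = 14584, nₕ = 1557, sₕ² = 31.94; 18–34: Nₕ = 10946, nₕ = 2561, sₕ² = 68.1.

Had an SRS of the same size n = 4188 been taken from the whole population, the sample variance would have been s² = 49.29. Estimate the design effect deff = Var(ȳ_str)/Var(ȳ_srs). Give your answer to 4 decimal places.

1.2006

Var(ȳ_str) = Σ Wₕ²(1−fₕ)sₕ²/nₕ with Wₕ = Nₕ/28892:
  55–64: (3362/28892)²·(1−70/3362)·23.7/70 = 0.0044890313
  35–54: (14584/28892)²·(1−1557/14584)·31.94/1557 = 0.004668874
  18–34: (10946/28892)²·(1−2561/10946)·68.1/2561 = 0.002923754
  → Var(ȳ_str) = 0.012081659.
Var(ȳ_srs) = (1 − 4188/28892)·49.29/4188 = 0.010063332.
deff = 0.012081659 / 0.010063332 = 1.2006.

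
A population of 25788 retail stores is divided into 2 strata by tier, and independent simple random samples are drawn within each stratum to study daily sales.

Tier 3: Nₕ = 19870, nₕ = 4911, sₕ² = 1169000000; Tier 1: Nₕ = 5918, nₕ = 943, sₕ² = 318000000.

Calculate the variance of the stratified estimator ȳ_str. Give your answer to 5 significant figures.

121320

Var(ȳ_str) = Σₕ Wₕ²(1 − fₕ)sₕ²/nₕ with Wₕ = Nₕ/N, N = 25788.
Tier 3: Wₕ = 0.77051342; term = 0.77051342²·(1 − 0.24715652)·1169000000/4911 = 106392.17.
Tier 1: Wₕ = 0.22948658; term = 0.22948658²·(1 − 0.15934437)·318000000/943 = 14929.599.
Sum = 121321.77.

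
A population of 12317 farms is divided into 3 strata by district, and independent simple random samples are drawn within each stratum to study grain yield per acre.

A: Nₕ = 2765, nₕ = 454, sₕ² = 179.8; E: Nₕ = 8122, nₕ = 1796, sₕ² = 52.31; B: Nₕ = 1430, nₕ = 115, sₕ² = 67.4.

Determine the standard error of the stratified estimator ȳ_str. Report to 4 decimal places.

Var(ȳ_str) = Σₕ Wₕ²(1 − fₕ)sₕ²/nₕ with Wₕ = Nₕ/N, N = 12317.
A: Wₕ = 0.22448648; term = 0.22448648²·(1 − 0.16419530)·179.8/454 = 0.016680883.
E: Wₕ = 0.65941382; term = 0.65941382²·(1 − 0.22112780)·52.31/1796 = 0.0098641729.
B: Wₕ = 0.11609970; term = 0.11609970²·(1 − 0.08041958)·67.4/115 = 0.0072646378.
Sum = 0.033809694.
SE = √(0.033809694) = 0.1839.

0.1839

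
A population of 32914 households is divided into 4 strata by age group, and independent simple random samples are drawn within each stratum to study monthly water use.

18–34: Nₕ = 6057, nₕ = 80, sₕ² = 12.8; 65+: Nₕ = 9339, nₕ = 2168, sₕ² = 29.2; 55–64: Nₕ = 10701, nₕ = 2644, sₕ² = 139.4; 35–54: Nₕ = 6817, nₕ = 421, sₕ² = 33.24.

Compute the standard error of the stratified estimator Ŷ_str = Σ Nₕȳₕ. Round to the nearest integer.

3832

Var(Ŷ_str) = Σₕ Nₕ²(1 − fₕ)sₕ²/nₕ.
18–34: 6057²·(1 − 80/6057)·12.8/80 = 5.7924302 × 10^6.
65+: 9339²·(1 − 2168/9339)·29.2/2168 = 901994.05.
55–64: 10701²·(1 − 2644/10701)·139.4/2644 = 4.545682 × 10^6.
35–54: 6817²·(1 − 421/6817)·33.24/421 = 3.4425533 × 10^6.
Sum = 1.468266 × 10^7.
SE = √(1.468266 × 10^7) = 3832.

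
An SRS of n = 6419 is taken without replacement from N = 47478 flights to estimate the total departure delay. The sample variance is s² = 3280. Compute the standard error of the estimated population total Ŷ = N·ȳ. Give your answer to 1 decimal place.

Var(Ŷ) = N²·Var(ȳ) = N²·(1 − n/N)·s²/n.
f = 6419/47478 = 0.13519946; Var(ȳ) = 0.86480054·3280/6419 = 0.44189839.
Var(Ŷ) = 47478² · 0.44189839 = 9.9610989 × 10^8.
SE(Ŷ) = √(9.9610989 × 10^8) = 31561.2.

31561.2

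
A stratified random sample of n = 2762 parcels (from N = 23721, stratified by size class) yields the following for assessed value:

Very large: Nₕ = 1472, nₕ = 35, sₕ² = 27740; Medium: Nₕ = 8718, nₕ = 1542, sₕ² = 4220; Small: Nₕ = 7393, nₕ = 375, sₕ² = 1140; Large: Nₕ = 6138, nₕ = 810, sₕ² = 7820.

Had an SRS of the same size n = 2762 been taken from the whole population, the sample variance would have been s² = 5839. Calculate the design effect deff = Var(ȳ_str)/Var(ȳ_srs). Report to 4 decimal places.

2.2084

Var(ȳ_str) = Σ Wₕ²(1−fₕ)sₕ²/nₕ with Wₕ = Nₕ/23721:
  Very large: (1472/23721)²·(1−35/1472)·27740/35 = 2.9794562
  Medium: (8718/23721)²·(1−1542/8718)·4220/1542 = 0.30427158
  Small: (7393/23721)²·(1−375/7393)·1140/375 = 0.28031198
  Large: (6138/23721)²·(1−810/6138)·7820/810 = 0.5611085
  → Var(ȳ_str) = 4.1251483.
Var(ȳ_srs) = (1 − 2762/23721)·5839/2762 = 1.8678946.
deff = 4.1251483 / 1.8678946 = 2.2084.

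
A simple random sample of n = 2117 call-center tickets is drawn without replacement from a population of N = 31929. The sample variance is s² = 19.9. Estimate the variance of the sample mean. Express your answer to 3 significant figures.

Under SRS without replacement, Var(ȳ) = (1 − f)·s²/n with f = n/N = 2117/31929 = 0.06630336.
Var(ȳ) = (1 − 0.06630336)·19.9/2117 = 0.93369664·0.0094000945 = 0.0087768366.

0.00878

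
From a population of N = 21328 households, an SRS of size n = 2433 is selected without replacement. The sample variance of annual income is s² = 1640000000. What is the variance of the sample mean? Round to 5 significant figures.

597170

Under SRS without replacement, Var(ȳ) = (1 − f)·s²/n with f = n/N = 2433/21328 = 0.11407539.
Var(ȳ) = (1 − 0.11407539)·1640000000/2433 = 0.88592461·674064.94 = 597170.72.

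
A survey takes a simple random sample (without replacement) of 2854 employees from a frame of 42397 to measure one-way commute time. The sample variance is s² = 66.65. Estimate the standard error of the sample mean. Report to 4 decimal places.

Under SRS without replacement, Var(ȳ) = (1 − f)·s²/n with f = n/N = 2854/42397 = 0.06731608.
Var(ȳ) = (1 − 0.06731608)·66.65/2854 = 0.93268392·0.023353189 = 0.021781143.
SE(ȳ) = √(0.021781143) = 0.1476.

0.1476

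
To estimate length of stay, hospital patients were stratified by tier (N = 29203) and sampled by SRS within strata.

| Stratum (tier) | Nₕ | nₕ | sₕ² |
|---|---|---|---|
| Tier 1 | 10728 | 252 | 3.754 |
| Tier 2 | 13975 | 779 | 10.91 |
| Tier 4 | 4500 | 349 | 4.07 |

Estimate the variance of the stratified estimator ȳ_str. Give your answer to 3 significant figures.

0.00525

Var(ȳ_str) = Σₕ Wₕ²(1 − fₕ)sₕ²/nₕ with Wₕ = Nₕ/N, N = 29203.
Tier 1: Wₕ = 0.36735952; term = 0.36735952²·(1 − 0.02348993)·3.754/252 = 0.001963148.
Tier 2: Wₕ = 0.47854672; term = 0.47854672²·(1 − 0.05574240)·10.91/779 = 0.0030284923.
Tier 4: Wₕ = 0.15409376; term = 0.15409376²·(1 − 0.07755556)·4.07/349 = 2.5543435 × 10^-4.
Sum = 0.0052470747.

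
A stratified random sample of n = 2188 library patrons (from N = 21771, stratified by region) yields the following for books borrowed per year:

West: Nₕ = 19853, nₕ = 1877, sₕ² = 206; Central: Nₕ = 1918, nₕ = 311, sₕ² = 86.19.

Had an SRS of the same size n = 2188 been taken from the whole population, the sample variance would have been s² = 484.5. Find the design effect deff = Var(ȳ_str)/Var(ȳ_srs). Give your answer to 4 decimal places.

0.4239

Var(ȳ_str) = Σ Wₕ²(1−fₕ)sₕ²/nₕ with Wₕ = Nₕ/21771:
  West: (19853/21771)²·(1−1877/19853)·206/1877 = 0.082635259
  Central: (1918/21771)²·(1−311/1918)·86.19/311 = 0.0018022051
  → Var(ȳ_str) = 0.084437464.
Var(ȳ_srs) = (1 − 2188/21771)·484.5/2188 = 0.19918073.
deff = 0.084437464 / 0.19918073 = 0.4239.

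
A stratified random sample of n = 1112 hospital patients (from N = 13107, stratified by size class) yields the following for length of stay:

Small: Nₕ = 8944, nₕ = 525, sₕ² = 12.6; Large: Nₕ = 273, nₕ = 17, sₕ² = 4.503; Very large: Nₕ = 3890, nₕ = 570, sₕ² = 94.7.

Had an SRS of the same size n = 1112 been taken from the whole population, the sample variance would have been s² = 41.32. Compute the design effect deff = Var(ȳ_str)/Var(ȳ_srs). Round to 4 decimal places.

Var(ȳ_str) = Σ Wₕ²(1−fₕ)sₕ²/nₕ with Wₕ = Nₕ/13107:
  Small: (8944/13107)²·(1−525/8944)·12.6/525 = 0.010519545
  Large: (273/13107)²·(1−17/273)·4.503/17 = 1.0775788 × 10^-4
  Very large: (3890/13107)²·(1−570/3890)·94.7/570 = 0.012489821
  → Var(ȳ_str) = 0.023117124.
Var(ȳ_srs) = (1 − 1112/13107)·41.32/1112 = 0.034005759.
deff = 0.023117124 / 0.034005759 = 0.6798.

0.6798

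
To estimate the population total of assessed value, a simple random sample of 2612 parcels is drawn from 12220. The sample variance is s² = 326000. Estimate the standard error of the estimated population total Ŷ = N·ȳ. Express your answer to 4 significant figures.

Var(Ŷ) = N²·Var(ȳ) = N²·(1 − n/N)·s²/n.
f = 2612/12220 = 0.21374795; Var(ȳ) = 0.78625205·326000/2612 = 98.130998.
Var(Ŷ) = 12220² · 98.130998 = 1.4653745 × 10^10.
SE(Ŷ) = √(1.4653745 × 10^10) = 121100.

121100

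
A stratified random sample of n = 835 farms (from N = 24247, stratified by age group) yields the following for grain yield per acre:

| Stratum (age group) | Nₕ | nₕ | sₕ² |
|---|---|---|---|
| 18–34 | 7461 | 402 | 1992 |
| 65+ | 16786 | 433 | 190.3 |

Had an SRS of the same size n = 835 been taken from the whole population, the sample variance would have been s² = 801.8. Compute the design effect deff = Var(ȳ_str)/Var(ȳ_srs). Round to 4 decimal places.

Var(ȳ_str) = Σ Wₕ²(1−fₕ)sₕ²/nₕ with Wₕ = Nₕ/24247:
  18–34: (7461/24247)²·(1−402/7461)·1992/402 = 0.44390238
  65+: (16786/24247)²·(1−433/16786)·190.3/433 = 0.20520102
  → Var(ȳ_str) = 0.6491034.
Var(ȳ_srs) = (1 − 835/24247)·801.8/835 = 0.92717151.
deff = 0.6491034 / 0.92717151 = 0.7001.

0.7001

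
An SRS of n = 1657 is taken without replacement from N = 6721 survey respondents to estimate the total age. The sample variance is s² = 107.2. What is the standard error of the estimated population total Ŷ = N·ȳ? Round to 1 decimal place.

Var(Ŷ) = N²·Var(ȳ) = N²·(1 − n/N)·s²/n.
f = 1657/6721 = 0.24654069; Var(ȳ) = 0.75345931·107.2/1657 = 0.048745225.
Var(Ŷ) = 6721² · 0.048745225 = 2.2019116 × 10^6.
SE(Ŷ) = √(2.2019116 × 10^6) = 1483.9.

1483.9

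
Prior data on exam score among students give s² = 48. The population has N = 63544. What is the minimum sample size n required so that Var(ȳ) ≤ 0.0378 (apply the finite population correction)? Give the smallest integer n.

Without fpc, n₀ = s²/D = 48/0.0378 = 1269.8413.
With fpc, (1 − n/N)·s²/n ≤ D requires n ≥ n₀/(1 + n₀/N) = 1269.8413/(1 + 1269.8413/63544) = 1244.9624.
Rounding up, n = 1245.

1245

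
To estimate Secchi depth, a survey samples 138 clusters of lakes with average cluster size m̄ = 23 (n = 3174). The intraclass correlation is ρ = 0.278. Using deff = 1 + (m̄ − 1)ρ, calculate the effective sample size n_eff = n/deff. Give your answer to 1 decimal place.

446.0

deff = 1 + (23 − 1)·0.278 = 1 + 6.116 = 7.116.
n_eff = 3174 / 7.116 = 446.0.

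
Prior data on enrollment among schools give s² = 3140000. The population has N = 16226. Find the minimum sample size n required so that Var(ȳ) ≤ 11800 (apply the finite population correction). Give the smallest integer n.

262

Without fpc, n₀ = s²/D = 3140000/11800 = 266.1017.
With fpc, (1 − n/N)·s²/n ≤ D requires n ≥ n₀/(1 + n₀/N) = 266.1017/(1 + 266.1017/16226) = 261.8081.
Rounding up, n = 262.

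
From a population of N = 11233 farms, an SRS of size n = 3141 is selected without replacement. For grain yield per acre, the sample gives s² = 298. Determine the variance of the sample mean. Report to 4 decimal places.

Under SRS without replacement, Var(ȳ) = (1 − f)·s²/n with f = n/N = 3141/11233 = 0.27962254.
Var(ȳ) = (1 − 0.27962254)·298/3141 = 0.72037746·0.094874244 = 0.068345267.

0.0683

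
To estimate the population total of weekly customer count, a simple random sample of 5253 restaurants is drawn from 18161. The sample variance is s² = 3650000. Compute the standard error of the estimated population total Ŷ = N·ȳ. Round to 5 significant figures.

Var(Ŷ) = N²·Var(ȳ) = N²·(1 − n/N)·s²/n.
f = 5253/18161 = 0.28924619; Var(ȳ) = 0.71075381·3650000/5253 = 493.86092.
Var(Ŷ) = 18161² · 493.86092 = 1.6288616 × 10^11.
SE(Ŷ) = √(1.6288616 × 10^11) = 403590.

403590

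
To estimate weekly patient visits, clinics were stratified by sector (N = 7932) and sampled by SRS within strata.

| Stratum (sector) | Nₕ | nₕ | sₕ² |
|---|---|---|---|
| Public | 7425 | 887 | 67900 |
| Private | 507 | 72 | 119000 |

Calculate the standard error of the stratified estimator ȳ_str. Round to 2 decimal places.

Var(ȳ_str) = Σₕ Wₕ²(1 − fₕ)sₕ²/nₕ with Wₕ = Nₕ/N, N = 7932.
Public: Wₕ = 0.93608169; term = 0.93608169²·(1 − 0.11946128)·67900/887 = 59.0639.
Private: Wₕ = 0.06391831; term = 0.06391831²·(1 − 0.14201183)·119000/72 = 5.7935702.
Sum = 64.85747.
SE = √(64.85747) = 8.05.

8.05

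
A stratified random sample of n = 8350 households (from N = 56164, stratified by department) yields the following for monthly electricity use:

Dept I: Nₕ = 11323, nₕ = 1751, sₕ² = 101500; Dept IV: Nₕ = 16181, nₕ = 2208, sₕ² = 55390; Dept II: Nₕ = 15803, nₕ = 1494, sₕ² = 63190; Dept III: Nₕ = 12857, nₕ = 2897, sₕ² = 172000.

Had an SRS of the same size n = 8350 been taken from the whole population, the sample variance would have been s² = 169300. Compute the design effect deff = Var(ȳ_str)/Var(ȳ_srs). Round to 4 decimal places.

0.5348

Var(ȳ_str) = Σ Wₕ²(1−fₕ)sₕ²/nₕ with Wₕ = Nₕ/56164:
  Dept I: (11323/56164)²·(1−1751/11323)·101500/1751 = 1.9917188
  Dept IV: (16181/56164)²·(1−2208/16181)·55390/2208 = 1.7980893
  Dept II: (15803/56164)²·(1−1494/15803)·63190/1494 = 3.0320092
  Dept III: (12857/56164)²·(1−2897/12857)·172000/2897 = 2.4102543
  → Var(ȳ_str) = 9.2320716.
Var(ȳ_srs) = (1 − 8350/56164)·169300/8350 = 17.261063.
deff = 9.2320716 / 17.261063 = 0.5348.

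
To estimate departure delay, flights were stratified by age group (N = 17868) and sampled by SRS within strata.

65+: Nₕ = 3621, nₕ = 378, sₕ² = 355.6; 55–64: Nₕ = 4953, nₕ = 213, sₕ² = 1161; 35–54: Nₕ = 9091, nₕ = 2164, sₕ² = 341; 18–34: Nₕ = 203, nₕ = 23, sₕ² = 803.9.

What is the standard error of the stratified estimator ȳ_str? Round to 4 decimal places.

0.6859

Var(ȳ_str) = Σₕ Wₕ²(1 − fₕ)sₕ²/nₕ with Wₕ = Nₕ/N, N = 17868.
65+: Wₕ = 0.20265279; term = 0.20265279²·(1 − 0.10439105)·355.6/378 = 0.034601389.
55–64: Wₕ = 0.27719946; term = 0.27719946²·(1 − 0.04300424)·1161/213 = 0.40081817.
35–54: Wₕ = 0.50878666; term = 0.50878666²·(1 − 0.23803762)·341/2164 = 0.031081508.
18–34: Wₕ = 0.01136109; term = 0.01136109²·(1 − 0.11330049)·803.9/23 = 0.0040002842.
Sum = 0.47050135.
SE = √(0.47050135) = 0.6859.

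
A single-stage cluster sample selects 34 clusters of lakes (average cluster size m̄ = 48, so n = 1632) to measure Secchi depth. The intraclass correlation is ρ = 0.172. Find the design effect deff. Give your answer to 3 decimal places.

deff = 1 + (48 − 1)·0.172 = 1 + 8.084 = 9.084.

9.084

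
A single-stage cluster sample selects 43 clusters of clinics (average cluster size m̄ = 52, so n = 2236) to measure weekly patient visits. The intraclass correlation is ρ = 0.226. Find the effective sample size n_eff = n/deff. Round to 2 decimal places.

178.51

deff = 1 + (52 − 1)·0.226 = 1 + 11.526 = 12.526.
n_eff = 2236 / 12.526 = 178.51.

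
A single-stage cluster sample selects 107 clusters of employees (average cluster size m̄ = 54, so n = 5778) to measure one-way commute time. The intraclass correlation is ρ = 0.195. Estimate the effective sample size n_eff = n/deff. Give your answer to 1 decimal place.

509.7

deff = 1 + (54 − 1)·0.195 = 1 + 10.335 = 11.335.
n_eff = 5778 / 11.335 = 509.7.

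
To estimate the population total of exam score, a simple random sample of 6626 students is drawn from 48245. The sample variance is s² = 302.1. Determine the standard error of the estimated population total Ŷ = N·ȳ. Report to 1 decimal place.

Var(Ŷ) = N²·Var(ȳ) = N²·(1 − n/N)·s²/n.
f = 6626/48245 = 0.13734066; Var(ȳ) = 0.86265934·302.1/6626 = 0.039331329.
Var(Ŷ) = 48245² · 0.039331329 = 9.1546816 × 10^7.
SE(Ŷ) = √(9.1546816 × 10^7) = 9568.0.

9568.0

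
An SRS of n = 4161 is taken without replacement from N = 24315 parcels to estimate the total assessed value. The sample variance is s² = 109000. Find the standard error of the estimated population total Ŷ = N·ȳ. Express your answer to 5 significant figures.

113300

Var(Ŷ) = N²·Var(ȳ) = N²·(1 − n/N)·s²/n.
f = 4161/24315 = 0.17112893; Var(ȳ) = 0.82887107·109000/4161 = 21.712797.
Var(Ŷ) = 24315² · 21.712797 = 1.2837023 × 10^10.
SE(Ŷ) = √(1.2837023 × 10^10) = 113300.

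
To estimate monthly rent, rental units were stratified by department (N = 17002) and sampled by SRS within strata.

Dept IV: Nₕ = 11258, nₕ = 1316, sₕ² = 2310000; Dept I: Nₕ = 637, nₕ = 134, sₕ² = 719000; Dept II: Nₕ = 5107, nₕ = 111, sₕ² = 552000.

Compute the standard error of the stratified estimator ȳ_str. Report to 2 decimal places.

33.53

Var(ȳ_str) = Σₕ Wₕ²(1 − fₕ)sₕ²/nₕ with Wₕ = Nₕ/N, N = 17002.
Dept IV: Wₕ = 0.66215739; term = 0.66215739²·(1 − 0.11689465)·2310000/1316 = 679.659.
Dept I: Wₕ = 0.03746618; term = 0.03746618²·(1 − 0.21036107)·719000/134 = 5.9474594.
Dept II: Wₕ = 0.30037643; term = 0.30037643²·(1 − 0.02173487)·552000/111 = 438.93919.
Sum = 1124.5456.
SE = √(1124.5456) = 33.53.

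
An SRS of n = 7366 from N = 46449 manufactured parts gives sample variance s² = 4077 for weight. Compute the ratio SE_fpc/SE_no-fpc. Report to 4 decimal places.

f = n/N = 7366/46449 = 0.15858253.
SE_no-fpc = √(s²/n) = 0.74396842; SE_fpc = √((1−f)s²/n) = 0.68243338.
Ratio = √(1−f) = 0.91728811.

0.9173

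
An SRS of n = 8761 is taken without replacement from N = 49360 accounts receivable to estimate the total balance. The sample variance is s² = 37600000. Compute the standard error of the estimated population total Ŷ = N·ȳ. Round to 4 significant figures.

Var(Ŷ) = N²·Var(ȳ) = N²·(1 − n/N)·s²/n.
f = 8761/49360 = 0.17749190; Var(ȳ) = 0.82250810·37600000/8761 = 3529.9971.
Var(Ŷ) = 49360² · 3529.9971 = 8.6005188 × 10^12.
SE(Ŷ) = √(8.6005188 × 10^12) = 2.933 × 10^6.

2.933 × 10^6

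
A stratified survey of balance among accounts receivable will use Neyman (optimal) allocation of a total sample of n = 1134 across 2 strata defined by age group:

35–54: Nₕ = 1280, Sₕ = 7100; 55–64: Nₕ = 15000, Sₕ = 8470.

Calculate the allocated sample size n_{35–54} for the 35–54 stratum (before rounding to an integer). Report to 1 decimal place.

Neyman allocation: nₕ = n·NₕSₕ / Σⱼ NⱼSⱼ.
Σ NⱼSⱼ = 1280·7100 + 15000·8470 = 1.36138 × 10^8.
n_{35–54} = 1134·1280·7100 / (1.36138 × 10^8) = 75.7.

75.7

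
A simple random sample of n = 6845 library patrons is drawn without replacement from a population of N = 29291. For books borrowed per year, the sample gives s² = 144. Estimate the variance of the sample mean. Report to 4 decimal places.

0.0161

Under SRS without replacement, Var(ȳ) = (1 − f)·s²/n with f = n/N = 6845/29291 = 0.23368953.
Var(ȳ) = (1 − 0.23368953)·144/6845 = 0.76631047·0.021037253 = 0.016121068.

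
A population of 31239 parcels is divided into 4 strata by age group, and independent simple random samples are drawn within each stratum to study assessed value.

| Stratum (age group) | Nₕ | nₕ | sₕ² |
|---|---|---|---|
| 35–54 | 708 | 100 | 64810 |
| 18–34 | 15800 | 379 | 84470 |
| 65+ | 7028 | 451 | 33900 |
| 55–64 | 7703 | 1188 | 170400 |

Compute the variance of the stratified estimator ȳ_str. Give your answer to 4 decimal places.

Var(ȳ_str) = Σₕ Wₕ²(1 − fₕ)sₕ²/nₕ with Wₕ = Nₕ/N, N = 31239.
35–54: Wₕ = 0.02266398; term = 0.02266398²·(1 − 0.14124294)·64810/100 = 0.28588055.
18–34: Wₕ = 0.50577803; term = 0.50577803²·(1 − 0.02398734)·84470/379 = 55.646604.
65+: Wₕ = 0.22497519; term = 0.22497519²·(1 − 0.06417188)·33900/451 = 3.5603157.
55–64: Wₕ = 0.24658280; term = 0.24658280²·(1 − 0.15422563)·170400/1188 = 7.3762091.
Sum = 66.869009.

66.8690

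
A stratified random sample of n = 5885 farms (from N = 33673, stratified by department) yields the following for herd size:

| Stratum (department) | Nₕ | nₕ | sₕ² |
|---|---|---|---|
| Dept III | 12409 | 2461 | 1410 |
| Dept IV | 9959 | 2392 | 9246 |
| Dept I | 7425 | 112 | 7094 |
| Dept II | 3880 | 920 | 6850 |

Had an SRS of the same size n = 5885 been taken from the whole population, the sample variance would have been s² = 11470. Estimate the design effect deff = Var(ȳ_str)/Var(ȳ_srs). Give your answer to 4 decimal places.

Var(ȳ_str) = Σ Wₕ²(1−fₕ)sₕ²/nₕ with Wₕ = Nₕ/33673:
  Dept III: (12409/33673)²·(1−2461/12409)·1410/2461 = 0.062375845
  Dept IV: (9959/33673)²·(1−2392/9959)·9246/2392 = 0.25690264
  Dept I: (7425/33673)²·(1−112/7425)·7094/112 = 3.0332037
  Dept II: (3880/33673)²·(1−920/3880)·6850/920 = 0.075415838
  → Var(ȳ_str) = 3.427898.
Var(ȳ_srs) = (1 − 5885/33673)·11470/5885 = 1.6083939.
deff = 3.427898 / 1.6083939 = 2.1313.

2.1313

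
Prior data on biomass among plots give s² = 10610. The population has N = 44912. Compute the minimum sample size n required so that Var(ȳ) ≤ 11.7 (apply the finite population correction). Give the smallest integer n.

Without fpc, n₀ = s²/D = 10610/11.7 = 906.8376.
With fpc, (1 − n/N)·s²/n ≤ D requires n ≥ n₀/(1 + n₀/N) = 906.8376/(1 + 906.8376/44912) = 888.8896.
Rounding up, n = 889.

889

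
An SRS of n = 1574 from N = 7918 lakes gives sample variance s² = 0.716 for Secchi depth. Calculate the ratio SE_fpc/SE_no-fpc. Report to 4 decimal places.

f = n/N = 1574/7918 = 0.19878757.
SE_no-fpc = √(s²/n) = 0.021328197; SE_fpc = √((1−f)s²/n) = 0.01909097.
Ratio = √(1−f) = 0.89510470.

0.8951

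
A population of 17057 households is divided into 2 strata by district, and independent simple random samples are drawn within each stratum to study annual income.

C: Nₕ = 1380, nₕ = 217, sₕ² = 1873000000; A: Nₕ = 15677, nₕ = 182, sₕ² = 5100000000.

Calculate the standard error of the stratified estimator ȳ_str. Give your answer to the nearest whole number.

Var(ȳ_str) = Σₕ Wₕ²(1 − fₕ)sₕ²/nₕ with Wₕ = Nₕ/N, N = 17057.
C: Wₕ = 0.08090520; term = 0.08090520²·(1 − 0.15724638)·1873000000/217 = 47613.658.
A: Wₕ = 0.91909480; term = 0.91909480²·(1 − 0.01160936)·5100000000/182 = 2.3396346 × 10^7.
Sum = 2.344396 × 10^7.
SE = √(2.344396 × 10^7) = 4842.

4842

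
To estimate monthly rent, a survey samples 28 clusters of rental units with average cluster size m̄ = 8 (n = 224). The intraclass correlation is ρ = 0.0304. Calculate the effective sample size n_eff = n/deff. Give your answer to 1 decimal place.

deff = 1 + (8 − 1)·0.0304 = 1 + 0.2128 = 1.2128.
n_eff = 224 / 1.2128 = 184.7.

184.7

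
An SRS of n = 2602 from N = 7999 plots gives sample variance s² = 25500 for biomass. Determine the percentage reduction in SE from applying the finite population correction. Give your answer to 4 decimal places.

17.8593

f = n/N = 2602/7999 = 0.32529066.
SE_no-fpc = √(s²/n) = 3.1305197; SE_fpc = √((1−f)s²/n) = 2.5714306.
Ratio = √(1−f) = 0.82140693. Reduction = 100·(1 − 0.82140693) = 17.8593%.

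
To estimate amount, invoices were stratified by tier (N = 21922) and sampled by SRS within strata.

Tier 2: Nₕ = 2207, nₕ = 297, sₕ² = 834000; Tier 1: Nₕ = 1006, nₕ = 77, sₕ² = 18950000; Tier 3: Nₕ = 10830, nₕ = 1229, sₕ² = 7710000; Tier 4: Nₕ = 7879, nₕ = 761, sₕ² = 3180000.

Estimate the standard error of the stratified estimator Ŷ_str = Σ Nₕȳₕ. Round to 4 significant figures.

Var(Ŷ_str) = Σₕ Nₕ²(1 − fₕ)sₕ²/nₕ.
Tier 2: 2207²·(1 − 297/2207)·834000/297 = 1.18371 × 10^10.
Tier 1: 1006²·(1 − 77/1006)·18950000/77 = 2.300023 × 10^11.
Tier 3: 10830²·(1 − 1229/10830)·7710000/1229 = 6.5230006 × 10^11.
Tier 4: 7879²·(1 − 761/7879)·3180000/761 = 2.3435356 × 10^11.
Sum = 1.128493 × 10^12.
SE = √(1.128493 × 10^12) = 1.062 × 10^6.

1.062 × 10^6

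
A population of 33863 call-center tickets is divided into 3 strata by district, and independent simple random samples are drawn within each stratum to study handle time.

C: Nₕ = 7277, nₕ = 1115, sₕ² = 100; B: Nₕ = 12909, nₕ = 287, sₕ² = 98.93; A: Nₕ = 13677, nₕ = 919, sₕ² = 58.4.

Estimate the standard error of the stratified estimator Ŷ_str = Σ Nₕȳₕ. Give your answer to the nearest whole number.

8442

Var(Ŷ_str) = Σₕ Nₕ²(1 − fₕ)sₕ²/nₕ.
C: 7277²·(1 − 1115/7277)·100/1115 = 4.021603 × 10^6.
B: 12909²·(1 − 287/12909)·98.93/287 = 5.6165146 × 10^7.
A: 13677²·(1 − 919/13677)·58.4/919 = 1.1088448 × 10^7.
Sum = 7.1275197 × 10^7.
SE = √(7.1275197 × 10^7) = 8442.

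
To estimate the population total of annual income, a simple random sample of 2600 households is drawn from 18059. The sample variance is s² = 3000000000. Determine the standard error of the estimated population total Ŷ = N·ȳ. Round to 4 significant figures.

1.795 × 10^7

Var(Ŷ) = N²·Var(ȳ) = N²·(1 − n/N)·s²/n.
f = 2600/18059 = 0.14397253; Var(ȳ) = 0.85602747·3000000000/2600 = 987724.
Var(Ŷ) = 18059² · 987724 = 3.2212394 × 10^14.
SE(Ŷ) = √(3.2212394 × 10^14) = 1.795 × 10^7.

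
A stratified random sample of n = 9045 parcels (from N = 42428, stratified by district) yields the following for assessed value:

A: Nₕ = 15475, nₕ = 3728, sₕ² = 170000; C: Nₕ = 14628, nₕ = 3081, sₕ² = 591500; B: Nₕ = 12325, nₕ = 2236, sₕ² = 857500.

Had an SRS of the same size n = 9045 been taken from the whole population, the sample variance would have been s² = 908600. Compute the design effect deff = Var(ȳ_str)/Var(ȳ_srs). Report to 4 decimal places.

0.6213

Var(ȳ_str) = Σ Wₕ²(1−fₕ)sₕ²/nₕ with Wₕ = Nₕ/42428:
  A: (15475/42428)²·(1−3728/15475)·170000/3728 = 4.6049564
  C: (14628/42428)²·(1−3081/14628)·591500/3081 = 18.014078
  B: (12325/42428)²·(1−2236/12325)·857500/2236 = 26.490628
  → Var(ȳ_str) = 49.109662.
Var(ȳ_srs) = (1 − 9045/42428)·908600/9045 = 79.038186.
deff = 49.109662 / 79.038186 = 0.6213.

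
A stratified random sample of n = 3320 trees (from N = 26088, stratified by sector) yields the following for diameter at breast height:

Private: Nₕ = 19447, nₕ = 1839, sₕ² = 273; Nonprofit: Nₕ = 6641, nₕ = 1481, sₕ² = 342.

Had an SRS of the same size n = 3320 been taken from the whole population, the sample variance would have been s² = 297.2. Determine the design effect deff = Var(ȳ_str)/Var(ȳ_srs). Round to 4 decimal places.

1.1048

Var(ȳ_str) = Σ Wₕ²(1−fₕ)sₕ²/nₕ with Wₕ = Nₕ/26088:
  Private: (19447/26088)²·(1−1839/19447)·273/1839 = 0.074689919
  Nonprofit: (6641/26088)²·(1−1481/6641)·342/1481 = 0.011627133
  → Var(ȳ_str) = 0.086317052.
Var(ȳ_srs) = (1 − 3320/26088)·297.2/3320 = 0.078125861.
deff = 0.086317052 / 0.078125861 = 1.1048.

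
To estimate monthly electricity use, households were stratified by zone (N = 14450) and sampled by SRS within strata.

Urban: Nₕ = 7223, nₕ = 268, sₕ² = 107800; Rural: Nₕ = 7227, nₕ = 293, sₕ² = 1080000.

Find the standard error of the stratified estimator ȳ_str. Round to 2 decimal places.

31.33

Var(ȳ_str) = Σₕ Wₕ²(1 − fₕ)sₕ²/nₕ with Wₕ = Nₕ/N, N = 14450.
Urban: Wₕ = 0.49986159; term = 0.49986159²·(1 − 0.03710370)·107800/268 = 96.774965.
Rural: Wₕ = 0.50013841; term = 0.50013841²·(1 − 0.04054241)·1080000/293 = 884.63136.
Sum = 981.40633.
SE = √(981.40633) = 31.33.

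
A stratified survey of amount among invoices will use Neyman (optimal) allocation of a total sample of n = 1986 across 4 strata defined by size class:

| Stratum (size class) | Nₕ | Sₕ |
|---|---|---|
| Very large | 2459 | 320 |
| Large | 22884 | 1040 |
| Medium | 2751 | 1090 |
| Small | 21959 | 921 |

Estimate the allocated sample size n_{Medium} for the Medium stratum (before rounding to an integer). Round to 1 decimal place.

124.6

Neyman allocation: nₕ = n·NₕSₕ / Σⱼ NⱼSⱼ.
Σ NⱼSⱼ = 2459·320 + 22884·1040 + 2751·1090 + 21959·921 = 4.7809069 × 10^7.
n_{Medium} = 1986·2751·1090 / (4.7809069 × 10^7) = 124.6.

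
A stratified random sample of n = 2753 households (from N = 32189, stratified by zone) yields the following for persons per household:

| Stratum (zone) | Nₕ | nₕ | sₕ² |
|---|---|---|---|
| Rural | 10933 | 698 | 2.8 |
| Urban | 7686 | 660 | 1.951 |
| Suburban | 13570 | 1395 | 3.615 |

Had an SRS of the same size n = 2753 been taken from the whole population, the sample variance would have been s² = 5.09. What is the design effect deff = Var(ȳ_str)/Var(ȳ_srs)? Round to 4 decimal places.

Var(ȳ_str) = Σ Wₕ²(1−fₕ)sₕ²/nₕ with Wₕ = Nₕ/32189:
  Rural: (10933/32189)²·(1−698/10933)·2.8/698 = 4.3322632 × 10^-4
  Urban: (7686/32189)²·(1−660/7686)·1.951/660 = 1.5406603 × 10^-4
  Suburban: (13570/32189)²·(1−1395/13570)·3.615/1395 = 4.1320726 × 10^-4
  → Var(ȳ_str) = 0.0010004996.
Var(ȳ_srs) = (1 − 2753/32189)·5.09/2753 = 0.0016907636.
deff = 0.0010004996 / 0.0016907636 = 0.5917.

0.5917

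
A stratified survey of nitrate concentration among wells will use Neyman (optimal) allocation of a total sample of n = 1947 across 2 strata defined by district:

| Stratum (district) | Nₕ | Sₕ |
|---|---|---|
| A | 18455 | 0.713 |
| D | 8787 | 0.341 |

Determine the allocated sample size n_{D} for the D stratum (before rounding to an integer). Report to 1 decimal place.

Neyman allocation: nₕ = n·NₕSₕ / Σⱼ NⱼSⱼ.
Σ NⱼSⱼ = 18455·0.713 + 8787·0.341 = 16154.782.
n_{D} = 1947·8787·0.341 / 16154.782 = 361.1.

361.1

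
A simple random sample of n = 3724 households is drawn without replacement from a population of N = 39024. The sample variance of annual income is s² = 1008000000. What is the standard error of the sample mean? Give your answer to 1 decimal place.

Under SRS without replacement, Var(ȳ) = (1 − f)·s²/n with f = n/N = 3724/39024 = 0.09542845.
Var(ȳ) = (1 − 0.09542845)·1008000000/3724 = 0.90457155·270676.69 = 244846.43.
SE(ȳ) = √(244846.43) = 494.8.

494.8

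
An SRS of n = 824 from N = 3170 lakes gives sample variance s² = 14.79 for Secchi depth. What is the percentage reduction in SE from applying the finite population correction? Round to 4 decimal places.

13.9731

f = n/N = 824/3170 = 0.25993691.
SE_no-fpc = √(s²/n) = 0.13397399; SE_fpc = √((1−f)s²/n) = 0.11525369.
Ratio = √(1−f) = 0.86026920. Reduction = 100·(1 − 0.86026920) = 13.9731%.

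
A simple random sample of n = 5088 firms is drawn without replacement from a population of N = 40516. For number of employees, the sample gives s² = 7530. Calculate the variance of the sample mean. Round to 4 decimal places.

Under SRS without replacement, Var(ȳ) = (1 − f)·s²/n with f = n/N = 5088/40516 = 0.12558002.
Var(ȳ) = (1 − 0.12558002)·7530/5088 = 0.87441998·1.4799528 = 1.2941003.

1.2941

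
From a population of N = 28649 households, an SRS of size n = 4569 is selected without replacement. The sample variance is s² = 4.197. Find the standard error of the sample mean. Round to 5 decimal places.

0.02779

Under SRS without replacement, Var(ȳ) = (1 − f)·s²/n with f = n/N = 4569/28649 = 0.15948201.
Var(ȳ) = (1 − 0.15948201)·4.197/4569 = 0.84051799·9.1858175 × 10^-4 = 7.7208449 × 10^-4.
SE(ȳ) = √(7.7208449 × 10^-4) = 0.02779.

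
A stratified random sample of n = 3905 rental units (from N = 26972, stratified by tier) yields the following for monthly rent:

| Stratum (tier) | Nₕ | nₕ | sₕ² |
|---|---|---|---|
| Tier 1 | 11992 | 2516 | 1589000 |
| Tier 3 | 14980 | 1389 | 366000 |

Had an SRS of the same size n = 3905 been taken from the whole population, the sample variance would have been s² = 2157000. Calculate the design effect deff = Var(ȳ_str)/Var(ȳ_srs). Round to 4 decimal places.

0.3649

Var(ȳ_str) = Σ Wₕ²(1−fₕ)sₕ²/nₕ with Wₕ = Nₕ/26972:
  Tier 1: (11992/26972)²·(1−2516/11992)·1589000/2516 = 98.651486
  Tier 3: (14980/26972)²·(1−1389/14980)·366000/1389 = 73.742145
  → Var(ȳ_str) = 172.39363.
Var(ȳ_srs) = (1 − 3905/26972)·2157000/3905 = 472.39694.
deff = 172.39363 / 472.39694 = 0.3649.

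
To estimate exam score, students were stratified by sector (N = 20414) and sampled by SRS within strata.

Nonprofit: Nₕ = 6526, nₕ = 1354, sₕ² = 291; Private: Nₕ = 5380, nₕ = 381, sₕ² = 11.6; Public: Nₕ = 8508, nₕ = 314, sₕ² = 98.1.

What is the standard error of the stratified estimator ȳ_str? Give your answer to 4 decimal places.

0.2676

Var(ȳ_str) = Σₕ Wₕ²(1 − fₕ)sₕ²/nₕ with Wₕ = Nₕ/N, N = 20414.
Nonprofit: Wₕ = 0.31968257; term = 0.31968257²·(1 − 0.20747778)·291/1354 = 0.01740699.
Private: Wₕ = 0.26354463; term = 0.26354463²·(1 − 0.07081784)·11.6/381 = 0.0019649079.
Public: Wₕ = 0.41677280; term = 0.41677280²·(1 − 0.03690644)·98.1/314 = 0.052264473.
Sum = 0.071636371.
SE = √(0.071636371) = 0.2676.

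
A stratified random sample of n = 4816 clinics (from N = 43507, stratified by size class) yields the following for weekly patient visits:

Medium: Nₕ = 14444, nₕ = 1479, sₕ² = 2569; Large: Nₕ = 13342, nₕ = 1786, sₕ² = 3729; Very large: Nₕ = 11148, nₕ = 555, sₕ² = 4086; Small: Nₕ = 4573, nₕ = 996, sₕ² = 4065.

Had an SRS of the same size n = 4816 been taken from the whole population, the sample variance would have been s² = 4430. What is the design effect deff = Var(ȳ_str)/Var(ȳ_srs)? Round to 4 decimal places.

1.0226

Var(ȳ_str) = Σ Wₕ²(1−fₕ)sₕ²/nₕ with Wₕ = Nₕ/43507:
  Medium: (14444/43507)²·(1−1479/14444)·2569/1479 = 0.1718453
  Large: (13342/43507)²·(1−1786/13342)·3729/1786 = 0.17006742
  Very large: (11148/43507)²·(1−555/11148)·4086/555 = 0.45930697
  Small: (4573/43507)²·(1−996/4573)·4065/996 = 0.035269807
  → Var(ȳ_str) = 0.8364895.
Var(ȳ_srs) = (1 − 4816/43507)·4430/4816 = 0.8180278.
deff = 0.8364895 / 0.8180278 = 1.0226.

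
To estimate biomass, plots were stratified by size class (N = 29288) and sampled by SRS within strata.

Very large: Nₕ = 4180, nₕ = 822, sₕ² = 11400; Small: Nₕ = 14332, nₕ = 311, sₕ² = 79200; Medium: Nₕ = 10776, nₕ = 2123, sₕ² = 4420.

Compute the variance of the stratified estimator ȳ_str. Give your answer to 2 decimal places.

60.11

Var(ȳ_str) = Σₕ Wₕ²(1 − fₕ)sₕ²/nₕ with Wₕ = Nₕ/N, N = 29288.
Very large: Wₕ = 0.14272057; term = 0.14272057²·(1 − 0.19665072)·11400/822 = 0.22693975.
Small: Wₕ = 0.48934717; term = 0.48934717²·(1 − 0.02169969)·79200/311 = 59.658338.
Medium: Wₕ = 0.36793226; term = 0.36793226²·(1 − 0.19701188)·4420/2123 = 0.22631698.
Sum = 60.111595.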